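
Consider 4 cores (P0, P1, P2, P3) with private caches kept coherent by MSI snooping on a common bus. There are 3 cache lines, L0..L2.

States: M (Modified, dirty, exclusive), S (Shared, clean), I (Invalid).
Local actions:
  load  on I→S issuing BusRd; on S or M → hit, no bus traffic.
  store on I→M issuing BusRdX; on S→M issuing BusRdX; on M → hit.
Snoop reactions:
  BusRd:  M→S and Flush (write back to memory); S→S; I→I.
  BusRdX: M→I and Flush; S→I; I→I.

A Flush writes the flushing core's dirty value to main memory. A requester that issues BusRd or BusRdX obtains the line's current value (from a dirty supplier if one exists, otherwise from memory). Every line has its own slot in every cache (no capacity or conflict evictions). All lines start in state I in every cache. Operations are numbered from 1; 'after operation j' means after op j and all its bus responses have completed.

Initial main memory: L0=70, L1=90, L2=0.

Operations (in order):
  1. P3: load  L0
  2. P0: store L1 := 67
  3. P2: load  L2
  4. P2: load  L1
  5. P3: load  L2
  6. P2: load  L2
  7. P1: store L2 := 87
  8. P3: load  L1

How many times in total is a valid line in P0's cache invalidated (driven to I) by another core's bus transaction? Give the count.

[1] P3: load  L0 | P0:I, P1:I, P2:I, P3:S(70) | bus: BusRd
[2] P0: store L1 := 67 | P0:M(67), P1:I, P2:I, P3:I | bus: BusRdX
[3] P2: load  L2 | P0:I, P1:I, P2:S(0), P3:I | bus: BusRd
[4] P2: load  L1 | P0:S(67), P1:I, P2:S(67), P3:I | bus: BusRd,Flush
[5] P3: load  L2 | P0:I, P1:I, P2:S(0), P3:S(0) | bus: BusRd
[6] P2: load  L2 | P0:I, P1:I, P2:S(0), P3:S(0) | bus: none
[7] P1: store L2 := 87 | P0:I, P1:M(87), P2:I, P3:I | bus: BusRdX
[8] P3: load  L1 | P0:S(67), P1:I, P2:S(67), P3:S(67) | bus: BusRd

invalidations = 0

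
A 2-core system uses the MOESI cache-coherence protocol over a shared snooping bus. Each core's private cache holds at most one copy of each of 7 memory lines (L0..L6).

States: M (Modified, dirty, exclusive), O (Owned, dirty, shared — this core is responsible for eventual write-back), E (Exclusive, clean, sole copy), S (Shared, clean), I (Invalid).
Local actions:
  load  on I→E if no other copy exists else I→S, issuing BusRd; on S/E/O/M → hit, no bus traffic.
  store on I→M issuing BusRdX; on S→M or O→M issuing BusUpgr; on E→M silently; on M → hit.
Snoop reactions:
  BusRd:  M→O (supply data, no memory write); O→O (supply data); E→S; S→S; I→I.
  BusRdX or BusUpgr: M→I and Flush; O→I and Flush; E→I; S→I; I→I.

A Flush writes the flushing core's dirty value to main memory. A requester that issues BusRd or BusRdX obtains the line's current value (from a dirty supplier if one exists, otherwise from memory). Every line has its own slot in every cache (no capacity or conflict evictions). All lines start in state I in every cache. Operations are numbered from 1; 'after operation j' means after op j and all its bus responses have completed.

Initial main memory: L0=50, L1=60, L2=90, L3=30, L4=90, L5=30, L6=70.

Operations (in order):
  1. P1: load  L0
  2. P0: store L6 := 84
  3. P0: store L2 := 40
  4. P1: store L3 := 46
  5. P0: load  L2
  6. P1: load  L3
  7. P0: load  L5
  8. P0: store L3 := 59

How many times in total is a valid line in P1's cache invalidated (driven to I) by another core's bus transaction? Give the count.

invalidations = 1

  op1 P1: load  L0 → I/E on L0; bus BusRd; mem=50
  op2 P0: store L6 := 84 → M/I on L6; bus BusRdX; mem=70
  op3 P0: store L2 := 40 → M/I on L2; bus BusRdX; mem=90
  op4 P1: store L3 := 46 → I/M on L3; bus BusRdX; mem=30
  op5 P0: load  L2 → M/I on L2; bus (none); mem=90
  op6 P1: load  L3 → I/M on L3; bus (none); mem=30
  op7 P0: load  L5 → E/I on L5; bus BusRd; mem=30
  op8 P0: store L3 := 59 → M/I on L3; bus BusRdX Flush; mem=46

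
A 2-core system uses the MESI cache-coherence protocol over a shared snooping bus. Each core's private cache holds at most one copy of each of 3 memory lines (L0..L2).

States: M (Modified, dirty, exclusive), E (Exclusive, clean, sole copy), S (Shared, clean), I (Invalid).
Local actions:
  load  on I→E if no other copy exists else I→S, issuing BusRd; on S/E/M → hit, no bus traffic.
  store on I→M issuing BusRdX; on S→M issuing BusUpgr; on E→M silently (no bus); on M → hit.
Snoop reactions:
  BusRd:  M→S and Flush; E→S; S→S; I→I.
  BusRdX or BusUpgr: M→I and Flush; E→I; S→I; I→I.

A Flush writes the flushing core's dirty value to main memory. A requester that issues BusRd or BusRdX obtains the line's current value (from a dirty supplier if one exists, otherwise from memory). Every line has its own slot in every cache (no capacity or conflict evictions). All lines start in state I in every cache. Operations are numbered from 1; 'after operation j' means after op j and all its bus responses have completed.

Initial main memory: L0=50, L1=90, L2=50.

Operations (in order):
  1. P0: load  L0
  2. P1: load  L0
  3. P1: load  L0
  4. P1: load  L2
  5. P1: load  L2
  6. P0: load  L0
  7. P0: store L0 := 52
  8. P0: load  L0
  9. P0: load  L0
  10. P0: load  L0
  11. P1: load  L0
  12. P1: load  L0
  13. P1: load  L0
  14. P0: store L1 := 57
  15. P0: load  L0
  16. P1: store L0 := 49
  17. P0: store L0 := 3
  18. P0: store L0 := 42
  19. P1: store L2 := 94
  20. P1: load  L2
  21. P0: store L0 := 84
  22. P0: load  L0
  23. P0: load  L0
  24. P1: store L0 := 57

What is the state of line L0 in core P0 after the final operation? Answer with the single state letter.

[1] P0: load  L0 | P0:E(50), P1:I | bus: BusRd
[2] P1: load  L0 | P0:S(50), P1:S(50) | bus: BusRd
[3] P1: load  L0 | P0:S(50), P1:S(50) | bus: none
[4] P1: load  L2 | P0:I, P1:E(50) | bus: BusRd
[5] P1: load  L2 | P0:I, P1:E(50) | bus: none
[6] P0: load  L0 | P0:S(50), P1:S(50) | bus: none
[7] P0: store L0 := 52 | P0:M(52), P1:I | bus: BusUpgr
[8] P0: load  L0 | P0:M(52), P1:I | bus: none
[9] P0: load  L0 | P0:M(52), P1:I | bus: none
[10] P0: load  L0 | P0:M(52), P1:I | bus: none
[11] P1: load  L0 | P0:S(52), P1:S(52) | bus: BusRd,Flush
[12] P1: load  L0 | P0:S(52), P1:S(52) | bus: none
[13] P1: load  L0 | P0:S(52), P1:S(52) | bus: none
[14] P0: store L1 := 57 | P0:M(57), P1:I | bus: BusRdX
[15] P0: load  L0 | P0:S(52), P1:S(52) | bus: none
[16] P1: store L0 := 49 | P0:I, P1:M(49) | bus: BusUpgr
[17] P0: store L0 := 3 | P0:M(3), P1:I | bus: BusRdX,Flush
[18] P0: store L0 := 42 | P0:M(42), P1:I | bus: none
[19] P1: store L2 := 94 | P0:I, P1:M(94) | bus: none
[20] P1: load  L2 | P0:I, P1:M(94) | bus: none
[21] P0: store L0 := 84 | P0:M(84), P1:I | bus: none
[22] P0: load  L0 | P0:M(84), P1:I | bus: none
[23] P0: load  L0 | P0:M(84), P1:I | bus: none
[24] P1: store L0 := 57 | P0:I, P1:M(57) | bus: BusRdX,Flush

state = I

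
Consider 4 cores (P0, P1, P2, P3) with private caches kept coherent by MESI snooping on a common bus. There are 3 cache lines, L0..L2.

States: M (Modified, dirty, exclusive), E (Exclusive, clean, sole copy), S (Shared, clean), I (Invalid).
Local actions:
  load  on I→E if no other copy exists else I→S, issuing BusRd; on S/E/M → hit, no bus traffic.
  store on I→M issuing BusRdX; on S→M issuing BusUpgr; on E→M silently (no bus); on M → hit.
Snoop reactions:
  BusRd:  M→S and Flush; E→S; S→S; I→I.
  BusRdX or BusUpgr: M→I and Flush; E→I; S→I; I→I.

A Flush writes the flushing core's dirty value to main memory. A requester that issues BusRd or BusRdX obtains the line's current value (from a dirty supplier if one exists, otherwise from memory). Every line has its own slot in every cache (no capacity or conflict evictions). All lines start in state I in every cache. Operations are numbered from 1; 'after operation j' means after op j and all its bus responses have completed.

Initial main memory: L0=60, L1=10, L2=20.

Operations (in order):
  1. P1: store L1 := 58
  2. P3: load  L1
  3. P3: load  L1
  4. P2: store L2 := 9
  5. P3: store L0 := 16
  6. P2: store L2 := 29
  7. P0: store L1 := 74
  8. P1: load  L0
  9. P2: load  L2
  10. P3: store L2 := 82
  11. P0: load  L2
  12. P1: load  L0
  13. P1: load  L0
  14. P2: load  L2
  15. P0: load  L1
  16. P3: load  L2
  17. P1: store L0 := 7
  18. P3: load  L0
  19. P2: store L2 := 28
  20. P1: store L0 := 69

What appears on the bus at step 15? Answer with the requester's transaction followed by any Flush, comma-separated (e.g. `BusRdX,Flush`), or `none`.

bus = none

1. P1: store L1 := 58  bus=[BusRdX]  L1: P0=I P1=M P2=I P3=I  mem[L1]=10
2. P3: load  L1  bus=[BusRd,Flush]  L1: P0=I P1=S P2=I P3=S  mem[L1]=58
3. P3: load  L1  bus=[-]  L1: P0=I P1=S P2=I P3=S  mem[L1]=58
4. P2: store L2 := 9  bus=[BusRdX]  L2: P0=I P1=I P2=M P3=I  mem[L2]=20
5. P3: store L0 := 16  bus=[BusRdX]  L0: P0=I P1=I P2=I P3=M  mem[L0]=60
6. P2: store L2 := 29  bus=[-]  L2: P0=I P1=I P2=M P3=I  mem[L2]=20
7. P0: store L1 := 74  bus=[BusRdX]  L1: P0=M P1=I P2=I P3=I  mem[L1]=58
8. P1: load  L0  bus=[BusRd,Flush]  L0: P0=I P1=S P2=I P3=S  mem[L0]=16
9. P2: load  L2  bus=[-]  L2: P0=I P1=I P2=M P3=I  mem[L2]=20
10. P3: store L2 := 82  bus=[BusRdX,Flush]  L2: P0=I P1=I P2=I P3=M  mem[L2]=29
11. P0: load  L2  bus=[BusRd,Flush]  L2: P0=S P1=I P2=I P3=S  mem[L2]=82
12. P1: load  L0  bus=[-]  L0: P0=I P1=S P2=I P3=S  mem[L0]=16
13. P1: load  L0  bus=[-]  L0: P0=I P1=S P2=I P3=S  mem[L0]=16
14. P2: load  L2  bus=[BusRd]  L2: P0=S P1=I P2=S P3=S  mem[L2]=82
15. P0: load  L1  bus=[-]  L1: P0=M P1=I P2=I P3=I  mem[L1]=58
16. P3: load  L2  bus=[-]  L2: P0=S P1=I P2=S P3=S  mem[L2]=82
17. P1: store L0 := 7  bus=[BusUpgr]  L0: P0=I P1=M P2=I P3=I  mem[L0]=16
18. P3: load  L0  bus=[BusRd,Flush]  L0: P0=I P1=S P2=I P3=S  mem[L0]=7
19. P2: store L2 := 28  bus=[BusUpgr]  L2: P0=I P1=I P2=M P3=I  mem[L2]=82
20. P1: store L0 := 69  bus=[BusUpgr]  L0: P0=I P1=M P2=I P3=I  mem[L0]=7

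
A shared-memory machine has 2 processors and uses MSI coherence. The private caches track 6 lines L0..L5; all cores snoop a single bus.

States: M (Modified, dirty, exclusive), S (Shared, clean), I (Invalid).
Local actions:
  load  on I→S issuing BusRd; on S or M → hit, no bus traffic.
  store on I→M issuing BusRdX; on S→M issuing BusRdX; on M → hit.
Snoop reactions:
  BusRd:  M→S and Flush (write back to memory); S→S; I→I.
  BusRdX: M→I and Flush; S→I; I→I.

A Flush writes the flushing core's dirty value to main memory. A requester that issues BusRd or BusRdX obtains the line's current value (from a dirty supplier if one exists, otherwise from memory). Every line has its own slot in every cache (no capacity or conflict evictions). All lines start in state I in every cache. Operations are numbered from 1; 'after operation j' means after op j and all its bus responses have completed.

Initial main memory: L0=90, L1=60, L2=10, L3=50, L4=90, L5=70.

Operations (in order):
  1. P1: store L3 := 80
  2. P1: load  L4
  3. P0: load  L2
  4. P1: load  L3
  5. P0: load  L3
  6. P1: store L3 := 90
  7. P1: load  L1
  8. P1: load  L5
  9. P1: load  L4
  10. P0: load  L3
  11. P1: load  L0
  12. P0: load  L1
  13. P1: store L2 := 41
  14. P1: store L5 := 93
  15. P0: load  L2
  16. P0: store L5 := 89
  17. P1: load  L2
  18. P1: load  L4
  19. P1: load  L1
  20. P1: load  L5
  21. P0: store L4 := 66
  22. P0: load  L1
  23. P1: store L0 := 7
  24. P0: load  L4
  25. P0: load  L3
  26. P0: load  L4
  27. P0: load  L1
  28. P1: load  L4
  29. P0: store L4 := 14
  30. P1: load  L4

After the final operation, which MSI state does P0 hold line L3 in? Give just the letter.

state = S

1. P1: store L3 := 80  bus=[BusRdX]  L3: P0=I P1=M  mem[L3]=50
2. P1: load  L4  bus=[BusRd]  L4: P0=I P1=S  mem[L4]=90
3. P0: load  L2  bus=[BusRd]  L2: P0=S P1=I  mem[L2]=10
4. P1: load  L3  bus=[-]  L3: P0=I P1=M  mem[L3]=50
5. P0: load  L3  bus=[BusRd,Flush]  L3: P0=S P1=S  mem[L3]=80
6. P1: store L3 := 90  bus=[BusRdX]  L3: P0=I P1=M  mem[L3]=80
7. P1: load  L1  bus=[BusRd]  L1: P0=I P1=S  mem[L1]=60
8. P1: load  L5  bus=[BusRd]  L5: P0=I P1=S  mem[L5]=70
9. P1: load  L4  bus=[-]  L4: P0=I P1=S  mem[L4]=90
10. P0: load  L3  bus=[BusRd,Flush]  L3: P0=S P1=S  mem[L3]=90
11. P1: load  L0  bus=[BusRd]  L0: P0=I P1=S  mem[L0]=90
12. P0: load  L1  bus=[BusRd]  L1: P0=S P1=S  mem[L1]=60
13. P1: store L2 := 41  bus=[BusRdX]  L2: P0=I P1=M  mem[L2]=10
14. P1: store L5 := 93  bus=[BusRdX]  L5: P0=I P1=M  mem[L5]=70
15. P0: load  L2  bus=[BusRd,Flush]  L2: P0=S P1=S  mem[L2]=41
16. P0: store L5 := 89  bus=[BusRdX,Flush]  L5: P0=M P1=I  mem[L5]=93
17. P1: load  L2  bus=[-]  L2: P0=S P1=S  mem[L2]=41
18. P1: load  L4  bus=[-]  L4: P0=I P1=S  mem[L4]=90
19. P1: load  L1  bus=[-]  L1: P0=S P1=S  mem[L1]=60
20. P1: load  L5  bus=[BusRd,Flush]  L5: P0=S P1=S  mem[L5]=89
21. P0: store L4 := 66  bus=[BusRdX]  L4: P0=M P1=I  mem[L4]=90
22. P0: load  L1  bus=[-]  L1: P0=S P1=S  mem[L1]=60
23. P1: store L0 := 7  bus=[BusRdX]  L0: P0=I P1=M  mem[L0]=90
24. P0: load  L4  bus=[-]  L4: P0=M P1=I  mem[L4]=90
25. P0: load  L3  bus=[-]  L3: P0=S P1=S  mem[L3]=90
26. P0: load  L4  bus=[-]  L4: P0=M P1=I  mem[L4]=90
27. P0: load  L1  bus=[-]  L1: P0=S P1=S  mem[L1]=60
28. P1: load  L4  bus=[BusRd,Flush]  L4: P0=S P1=S  mem[L4]=66
29. P0: store L4 := 14  bus=[BusRdX]  L4: P0=M P1=I  mem[L4]=66
30. P1: load  L4  bus=[BusRd,Flush]  L4: P0=S P1=S  mem[L4]=14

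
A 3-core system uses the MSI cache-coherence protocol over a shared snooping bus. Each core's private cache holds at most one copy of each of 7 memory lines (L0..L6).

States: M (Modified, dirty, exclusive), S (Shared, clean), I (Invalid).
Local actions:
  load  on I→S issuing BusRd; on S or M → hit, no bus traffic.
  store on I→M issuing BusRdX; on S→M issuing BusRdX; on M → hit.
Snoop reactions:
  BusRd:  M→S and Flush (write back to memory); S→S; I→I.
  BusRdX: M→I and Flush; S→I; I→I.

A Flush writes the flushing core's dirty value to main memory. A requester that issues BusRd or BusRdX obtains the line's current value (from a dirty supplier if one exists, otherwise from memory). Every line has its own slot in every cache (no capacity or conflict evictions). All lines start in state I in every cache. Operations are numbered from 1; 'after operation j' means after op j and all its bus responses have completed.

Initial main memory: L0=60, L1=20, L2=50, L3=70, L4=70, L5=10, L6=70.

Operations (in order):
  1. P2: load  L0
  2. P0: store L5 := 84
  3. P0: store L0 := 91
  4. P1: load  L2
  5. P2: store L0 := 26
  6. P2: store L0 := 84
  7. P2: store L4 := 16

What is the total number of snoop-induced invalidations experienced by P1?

invalidations = 0

[1] P2: load  L0 | P0:I, P1:I, P2:S(60) | bus: BusRd
[2] P0: store L5 := 84 | P0:M(84), P1:I, P2:I | bus: BusRdX
[3] P0: store L0 := 91 | P0:M(91), P1:I, P2:I | bus: BusRdX
[4] P1: load  L2 | P0:I, P1:S(50), P2:I | bus: BusRd
[5] P2: store L0 := 26 | P0:I, P1:I, P2:M(26) | bus: BusRdX,Flush
[6] P2: store L0 := 84 | P0:I, P1:I, P2:M(84) | bus: none
[7] P2: store L4 := 16 | P0:I, P1:I, P2:M(16) | bus: BusRdX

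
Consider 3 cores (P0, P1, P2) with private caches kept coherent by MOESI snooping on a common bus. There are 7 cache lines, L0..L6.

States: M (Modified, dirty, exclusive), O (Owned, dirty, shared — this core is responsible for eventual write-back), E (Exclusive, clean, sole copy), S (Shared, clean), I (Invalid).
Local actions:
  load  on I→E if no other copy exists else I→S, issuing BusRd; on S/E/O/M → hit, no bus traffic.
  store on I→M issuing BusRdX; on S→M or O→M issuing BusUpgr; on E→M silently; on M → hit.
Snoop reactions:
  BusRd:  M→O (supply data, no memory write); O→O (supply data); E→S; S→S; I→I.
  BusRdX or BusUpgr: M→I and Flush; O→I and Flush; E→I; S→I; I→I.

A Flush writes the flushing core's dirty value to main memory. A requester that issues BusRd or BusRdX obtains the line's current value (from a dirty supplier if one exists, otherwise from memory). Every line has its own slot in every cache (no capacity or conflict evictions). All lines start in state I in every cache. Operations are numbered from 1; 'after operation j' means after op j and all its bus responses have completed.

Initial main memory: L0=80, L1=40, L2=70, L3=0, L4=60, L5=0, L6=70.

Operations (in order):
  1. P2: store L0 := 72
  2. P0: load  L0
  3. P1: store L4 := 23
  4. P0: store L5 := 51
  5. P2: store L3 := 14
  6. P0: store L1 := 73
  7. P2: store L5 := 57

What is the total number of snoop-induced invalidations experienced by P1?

invalidations = 0

  op1 P2: store L0 := 72 → I/I/M on L0; bus BusRdX; mem=80
  op2 P0: load  L0 → S/I/O on L0; bus BusRd; mem=80
  op3 P1: store L4 := 23 → I/M/I on L4; bus BusRdX; mem=60
  op4 P0: store L5 := 51 → M/I/I on L5; bus BusRdX; mem=0
  op5 P2: store L3 := 14 → I/I/M on L3; bus BusRdX; mem=0
  op6 P0: store L1 := 73 → M/I/I on L1; bus BusRdX; mem=40
  op7 P2: store L5 := 57 → I/I/M on L5; bus BusRdX Flush; mem=51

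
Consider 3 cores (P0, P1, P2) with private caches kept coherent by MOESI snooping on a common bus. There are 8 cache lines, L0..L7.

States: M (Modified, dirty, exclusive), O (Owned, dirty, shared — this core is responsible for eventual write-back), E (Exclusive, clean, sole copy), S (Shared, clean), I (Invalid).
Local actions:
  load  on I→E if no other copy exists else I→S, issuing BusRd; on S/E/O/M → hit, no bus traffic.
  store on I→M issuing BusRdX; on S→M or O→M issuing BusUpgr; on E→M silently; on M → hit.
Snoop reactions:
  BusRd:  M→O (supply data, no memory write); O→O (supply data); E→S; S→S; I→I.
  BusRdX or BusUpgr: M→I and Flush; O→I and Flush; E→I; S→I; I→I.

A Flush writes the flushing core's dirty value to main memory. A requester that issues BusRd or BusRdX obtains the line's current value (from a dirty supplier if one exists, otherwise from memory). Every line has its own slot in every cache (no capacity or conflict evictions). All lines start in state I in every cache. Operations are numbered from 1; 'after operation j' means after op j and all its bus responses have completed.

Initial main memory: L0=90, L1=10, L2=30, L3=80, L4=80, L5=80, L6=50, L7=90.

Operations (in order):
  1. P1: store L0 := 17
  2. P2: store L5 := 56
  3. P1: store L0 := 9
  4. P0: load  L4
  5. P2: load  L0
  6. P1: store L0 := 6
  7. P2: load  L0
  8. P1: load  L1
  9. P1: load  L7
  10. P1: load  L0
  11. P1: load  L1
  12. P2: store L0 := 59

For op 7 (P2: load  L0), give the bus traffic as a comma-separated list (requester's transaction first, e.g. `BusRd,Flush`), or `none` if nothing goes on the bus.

bus = BusRd

1. P1: store L0 := 17  bus=[BusRdX]  L0: P0=I P1=M P2=I  mem[L0]=90
2. P2: store L5 := 56  bus=[BusRdX]  L5: P0=I P1=I P2=M  mem[L5]=80
3. P1: store L0 := 9  bus=[-]  L0: P0=I P1=M P2=I  mem[L0]=90
4. P0: load  L4  bus=[BusRd]  L4: P0=E P1=I P2=I  mem[L4]=80
5. P2: load  L0  bus=[BusRd]  L0: P0=I P1=O P2=S  mem[L0]=90
6. P1: store L0 := 6  bus=[BusUpgr]  L0: P0=I P1=M P2=I  mem[L0]=90
7. P2: load  L0  bus=[BusRd]  L0: P0=I P1=O P2=S  mem[L0]=90
8. P1: load  L1  bus=[BusRd]  L1: P0=I P1=E P2=I  mem[L1]=10
9. P1: load  L7  bus=[BusRd]  L7: P0=I P1=E P2=I  mem[L7]=90
10. P1: load  L0  bus=[-]  L0: P0=I P1=O P2=S  mem[L0]=90
11. P1: load  L1  bus=[-]  L1: P0=I P1=E P2=I  mem[L1]=10
12. P2: store L0 := 59  bus=[BusUpgr,Flush]  L0: P0=I P1=I P2=M  mem[L0]=6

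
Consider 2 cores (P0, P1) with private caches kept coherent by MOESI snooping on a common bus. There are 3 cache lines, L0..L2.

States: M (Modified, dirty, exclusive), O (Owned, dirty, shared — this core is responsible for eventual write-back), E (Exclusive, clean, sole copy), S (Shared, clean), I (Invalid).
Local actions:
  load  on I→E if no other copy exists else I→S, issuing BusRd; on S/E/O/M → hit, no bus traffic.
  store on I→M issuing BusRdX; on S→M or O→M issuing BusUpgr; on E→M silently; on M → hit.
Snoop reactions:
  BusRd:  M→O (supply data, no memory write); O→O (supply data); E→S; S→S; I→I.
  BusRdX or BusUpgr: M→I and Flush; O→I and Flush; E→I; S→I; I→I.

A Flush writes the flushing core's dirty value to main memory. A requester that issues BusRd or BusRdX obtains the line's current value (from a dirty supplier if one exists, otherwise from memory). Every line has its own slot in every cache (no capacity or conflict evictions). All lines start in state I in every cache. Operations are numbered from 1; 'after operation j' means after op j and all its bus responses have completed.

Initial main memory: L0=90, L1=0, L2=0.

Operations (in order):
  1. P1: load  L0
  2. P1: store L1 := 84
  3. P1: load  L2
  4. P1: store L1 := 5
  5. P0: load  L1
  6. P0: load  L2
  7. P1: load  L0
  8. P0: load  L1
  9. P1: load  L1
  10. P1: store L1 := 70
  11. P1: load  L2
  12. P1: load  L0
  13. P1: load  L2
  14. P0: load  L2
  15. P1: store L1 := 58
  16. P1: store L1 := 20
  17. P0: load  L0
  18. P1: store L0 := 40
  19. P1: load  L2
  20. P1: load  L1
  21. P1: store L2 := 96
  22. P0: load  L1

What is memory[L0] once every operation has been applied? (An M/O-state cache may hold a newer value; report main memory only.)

memory[L0] = 90

  op1 P1: load  L0 → I/E on L0; bus BusRd; mem=90
  op2 P1: store L1 := 84 → I/M on L1; bus BusRdX; mem=0
  op3 P1: load  L2 → I/E on L2; bus BusRd; mem=0
  op4 P1: store L1 := 5 → I/M on L1; bus (none); mem=0
  op5 P0: load  L1 → S/O on L1; bus BusRd; mem=0
  op6 P0: load  L2 → S/S on L2; bus BusRd; mem=0
  op7 P1: load  L0 → I/E on L0; bus (none); mem=90
  op8 P0: load  L1 → S/O on L1; bus (none); mem=0
  op9 P1: load  L1 → S/O on L1; bus (none); mem=0
  op10 P1: store L1 := 70 → I/M on L1; bus BusUpgr; mem=0
  op11 P1: load  L2 → S/S on L2; bus (none); mem=0
  op12 P1: load  L0 → I/E on L0; bus (none); mem=90
  op13 P1: load  L2 → S/S on L2; bus (none); mem=0
  op14 P0: load  L2 → S/S on L2; bus (none); mem=0
  op15 P1: store L1 := 58 → I/M on L1; bus (none); mem=0
  op16 P1: store L1 := 20 → I/M on L1; bus (none); mem=0
  op17 P0: load  L0 → S/S on L0; bus BusRd; mem=90
  op18 P1: store L0 := 40 → I/M on L0; bus BusUpgr; mem=90
  op19 P1: load  L2 → S/S on L2; bus (none); mem=0
  op20 P1: load  L1 → I/M on L1; bus (none); mem=0
  op21 P1: store L2 := 96 → I/M on L2; bus BusUpgr; mem=0
  op22 P0: load  L1 → S/O on L1; bus BusRd; mem=0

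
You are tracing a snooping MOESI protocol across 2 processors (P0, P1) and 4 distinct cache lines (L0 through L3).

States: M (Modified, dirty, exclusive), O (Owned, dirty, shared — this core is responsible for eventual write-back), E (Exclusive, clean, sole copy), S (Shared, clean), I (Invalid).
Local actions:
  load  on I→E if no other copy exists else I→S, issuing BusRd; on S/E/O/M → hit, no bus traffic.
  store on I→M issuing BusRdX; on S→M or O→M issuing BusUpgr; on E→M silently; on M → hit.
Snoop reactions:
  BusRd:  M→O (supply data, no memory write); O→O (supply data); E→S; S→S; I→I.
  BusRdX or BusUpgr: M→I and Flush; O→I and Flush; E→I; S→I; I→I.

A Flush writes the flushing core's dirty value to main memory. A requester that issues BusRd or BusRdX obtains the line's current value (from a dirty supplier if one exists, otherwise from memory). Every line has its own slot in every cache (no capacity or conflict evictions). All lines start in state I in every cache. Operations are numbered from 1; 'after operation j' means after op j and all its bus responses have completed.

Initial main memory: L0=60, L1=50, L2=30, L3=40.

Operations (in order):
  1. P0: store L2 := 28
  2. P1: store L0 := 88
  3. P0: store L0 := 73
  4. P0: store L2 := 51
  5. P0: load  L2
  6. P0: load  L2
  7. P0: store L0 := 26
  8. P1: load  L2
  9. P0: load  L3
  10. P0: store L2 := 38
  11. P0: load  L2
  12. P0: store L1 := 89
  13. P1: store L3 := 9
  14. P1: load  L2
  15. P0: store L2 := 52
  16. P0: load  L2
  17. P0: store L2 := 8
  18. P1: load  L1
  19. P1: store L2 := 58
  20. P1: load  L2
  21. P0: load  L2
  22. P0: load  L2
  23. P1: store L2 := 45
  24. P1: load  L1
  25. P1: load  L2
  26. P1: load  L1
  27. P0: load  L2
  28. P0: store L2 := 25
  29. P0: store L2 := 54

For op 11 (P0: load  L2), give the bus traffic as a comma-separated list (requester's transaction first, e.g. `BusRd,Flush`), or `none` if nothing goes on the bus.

1. P0: store L2 := 28  bus=[BusRdX]  L2: P0=M P1=I  mem[L2]=30
2. P1: store L0 := 88  bus=[BusRdX]  L0: P0=I P1=M  mem[L0]=60
3. P0: store L0 := 73  bus=[BusRdX,Flush]  L0: P0=M P1=I  mem[L0]=88
4. P0: store L2 := 51  bus=[-]  L2: P0=M P1=I  mem[L2]=30
5. P0: load  L2  bus=[-]  L2: P0=M P1=I  mem[L2]=30
6. P0: load  L2  bus=[-]  L2: P0=M P1=I  mem[L2]=30
7. P0: store L0 := 26  bus=[-]  L0: P0=M P1=I  mem[L0]=88
8. P1: load  L2  bus=[BusRd]  L2: P0=O P1=S  mem[L2]=30
9. P0: load  L3  bus=[BusRd]  L3: P0=E P1=I  mem[L3]=40
10. P0: store L2 := 38  bus=[BusUpgr]  L2: P0=M P1=I  mem[L2]=30
11. P0: load  L2  bus=[-]  L2: P0=M P1=I  mem[L2]=30
12. P0: store L1 := 89  bus=[BusRdX]  L1: P0=M P1=I  mem[L1]=50
13. P1: store L3 := 9  bus=[BusRdX]  L3: P0=I P1=M  mem[L3]=40
14. P1: load  L2  bus=[BusRd]  L2: P0=O P1=S  mem[L2]=30
15. P0: store L2 := 52  bus=[BusUpgr]  L2: P0=M P1=I  mem[L2]=30
16. P0: load  L2  bus=[-]  L2: P0=M P1=I  mem[L2]=30
17. P0: store L2 := 8  bus=[-]  L2: P0=M P1=I  mem[L2]=30
18. P1: load  L1  bus=[BusRd]  L1: P0=O P1=S  mem[L1]=50
19. P1: store L2 := 58  bus=[BusRdX,Flush]  L2: P0=I P1=M  mem[L2]=8
20. P1: load  L2  bus=[-]  L2: P0=I P1=M  mem[L2]=8
21. P0: load  L2  bus=[BusRd]  L2: P0=S P1=O  mem[L2]=8
22. P0: load  L2  bus=[-]  L2: P0=S P1=O  mem[L2]=8
23. P1: store L2 := 45  bus=[BusUpgr]  L2: P0=I P1=M  mem[L2]=8
24. P1: load  L1  bus=[-]  L1: P0=O P1=S  mem[L1]=50
25. P1: load  L2  bus=[-]  L2: P0=I P1=M  mem[L2]=8
26. P1: load  L1  bus=[-]  L1: P0=O P1=S  mem[L1]=50
27. P0: load  L2  bus=[BusRd]  L2: P0=S P1=O  mem[L2]=8
28. P0: store L2 := 25  bus=[BusUpgr,Flush]  L2: P0=M P1=I  mem[L2]=45
29. P0: store L2 := 54  bus=[-]  L2: P0=M P1=I  mem[L2]=45

bus = none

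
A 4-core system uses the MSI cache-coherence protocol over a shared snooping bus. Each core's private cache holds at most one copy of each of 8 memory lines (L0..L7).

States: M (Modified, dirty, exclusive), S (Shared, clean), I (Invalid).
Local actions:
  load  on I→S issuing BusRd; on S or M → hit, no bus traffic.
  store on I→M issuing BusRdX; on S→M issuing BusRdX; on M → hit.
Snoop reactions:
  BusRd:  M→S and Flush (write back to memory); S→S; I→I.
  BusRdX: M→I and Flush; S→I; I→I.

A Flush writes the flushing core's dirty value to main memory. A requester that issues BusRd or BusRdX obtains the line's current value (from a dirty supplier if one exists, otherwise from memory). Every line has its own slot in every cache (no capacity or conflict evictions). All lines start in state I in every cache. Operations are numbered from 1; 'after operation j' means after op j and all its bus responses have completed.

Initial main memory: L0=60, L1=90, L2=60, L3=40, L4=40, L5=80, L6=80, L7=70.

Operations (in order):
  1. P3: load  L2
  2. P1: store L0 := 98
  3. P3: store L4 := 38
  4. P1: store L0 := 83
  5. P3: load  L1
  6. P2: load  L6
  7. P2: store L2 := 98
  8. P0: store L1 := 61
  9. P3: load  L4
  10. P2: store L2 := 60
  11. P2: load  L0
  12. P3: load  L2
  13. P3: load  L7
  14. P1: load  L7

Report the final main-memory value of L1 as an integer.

memory[L1] = 90

[1] P3: load  L2 | P0:I, P1:I, P2:I, P3:S(60) | bus: BusRd
[2] P1: store L0 := 98 | P0:I, P1:M(98), P2:I, P3:I | bus: BusRdX
[3] P3: store L4 := 38 | P0:I, P1:I, P2:I, P3:M(38) | bus: BusRdX
[4] P1: store L0 := 83 | P0:I, P1:M(83), P2:I, P3:I | bus: none
[5] P3: load  L1 | P0:I, P1:I, P2:I, P3:S(90) | bus: BusRd
[6] P2: load  L6 | P0:I, P1:I, P2:S(80), P3:I | bus: BusRd
[7] P2: store L2 := 98 | P0:I, P1:I, P2:M(98), P3:I | bus: BusRdX
[8] P0: store L1 := 61 | P0:M(61), P1:I, P2:I, P3:I | bus: BusRdX
[9] P3: load  L4 | P0:I, P1:I, P2:I, P3:M(38) | bus: none
[10] P2: store L2 := 60 | P0:I, P1:I, P2:M(60), P3:I | bus: none
[11] P2: load  L0 | P0:I, P1:S(83), P2:S(83), P3:I | bus: BusRd,Flush
[12] P3: load  L2 | P0:I, P1:I, P2:S(60), P3:S(60) | bus: BusRd,Flush
[13] P3: load  L7 | P0:I, P1:I, P2:I, P3:S(70) | bus: BusRd
[14] P1: load  L7 | P0:I, P1:S(70), P2:I, P3:S(70) | bus: BusRd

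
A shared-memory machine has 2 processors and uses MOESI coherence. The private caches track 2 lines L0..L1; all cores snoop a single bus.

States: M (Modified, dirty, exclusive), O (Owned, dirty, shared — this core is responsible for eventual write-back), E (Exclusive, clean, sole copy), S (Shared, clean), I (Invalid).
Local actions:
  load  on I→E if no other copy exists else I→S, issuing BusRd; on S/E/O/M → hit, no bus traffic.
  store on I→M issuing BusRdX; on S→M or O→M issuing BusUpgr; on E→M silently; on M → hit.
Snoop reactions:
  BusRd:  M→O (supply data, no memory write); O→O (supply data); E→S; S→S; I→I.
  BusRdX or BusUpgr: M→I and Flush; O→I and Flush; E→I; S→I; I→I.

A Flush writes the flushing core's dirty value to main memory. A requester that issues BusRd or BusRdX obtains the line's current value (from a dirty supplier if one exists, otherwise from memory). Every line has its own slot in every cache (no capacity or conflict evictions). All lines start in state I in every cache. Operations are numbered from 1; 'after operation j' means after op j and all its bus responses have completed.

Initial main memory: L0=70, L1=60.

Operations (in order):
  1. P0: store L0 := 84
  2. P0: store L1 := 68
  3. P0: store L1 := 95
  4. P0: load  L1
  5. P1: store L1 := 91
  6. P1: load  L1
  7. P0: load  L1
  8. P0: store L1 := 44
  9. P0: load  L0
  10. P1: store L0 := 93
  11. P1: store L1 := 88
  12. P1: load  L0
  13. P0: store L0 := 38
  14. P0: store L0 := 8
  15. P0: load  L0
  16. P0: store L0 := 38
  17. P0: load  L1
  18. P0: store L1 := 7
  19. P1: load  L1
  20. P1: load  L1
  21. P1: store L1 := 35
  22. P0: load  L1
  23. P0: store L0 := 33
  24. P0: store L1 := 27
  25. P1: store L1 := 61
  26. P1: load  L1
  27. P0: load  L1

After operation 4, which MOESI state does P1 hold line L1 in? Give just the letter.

state = I

step 1: P0: store L0 := 84  ⟶  MI  (L0)  txn=BusRdX  M[L0]=70
step 2: P0: store L1 := 68  ⟶  MI  (L1)  txn=BusRdX  M[L1]=60
step 3: P0: store L1 := 95  ⟶  MI  (L1)  txn=∅  M[L1]=60
step 4: P0: load  L1  ⟶  MI  (L1)  txn=∅  M[L1]=60
step 5: P1: store L1 := 91  ⟶  IM  (L1)  txn=BusRdX+Flush  M[L1]=95
step 6: P1: load  L1  ⟶  IM  (L1)  txn=∅  M[L1]=95
step 7: P0: load  L1  ⟶  SO  (L1)  txn=BusRd  M[L1]=95
step 8: P0: store L1 := 44  ⟶  MI  (L1)  txn=BusUpgr+Flush  M[L1]=91
step 9: P0: load  L0  ⟶  MI  (L0)  txn=∅  M[L0]=70
step 10: P1: store L0 := 93  ⟶  IM  (L0)  txn=BusRdX+Flush  M[L0]=84
step 11: P1: store L1 := 88  ⟶  IM  (L1)  txn=BusRdX+Flush  M[L1]=44
step 12: P1: load  L0  ⟶  IM  (L0)  txn=∅  M[L0]=84
step 13: P0: store L0 := 38  ⟶  MI  (L0)  txn=BusRdX+Flush  M[L0]=93
step 14: P0: store L0 := 8  ⟶  MI  (L0)  txn=∅  M[L0]=93
step 15: P0: load  L0  ⟶  MI  (L0)  txn=∅  M[L0]=93
step 16: P0: store L0 := 38  ⟶  MI  (L0)  txn=∅  M[L0]=93
step 17: P0: load  L1  ⟶  SO  (L1)  txn=BusRd  M[L1]=44
step 18: P0: store L1 := 7  ⟶  MI  (L1)  txn=BusUpgr+Flush  M[L1]=88
step 19: P1: load  L1  ⟶  OS  (L1)  txn=BusRd  M[L1]=88
step 20: P1: load  L1  ⟶  OS  (L1)  txn=∅  M[L1]=88
step 21: P1: store L1 := 35  ⟶  IM  (L1)  txn=BusUpgr+Flush  M[L1]=7
step 22: P0: load  L1  ⟶  SO  (L1)  txn=BusRd  M[L1]=7
step 23: P0: store L0 := 33  ⟶  MI  (L0)  txn=∅  M[L0]=93
step 24: P0: store L1 := 27  ⟶  MI  (L1)  txn=BusUpgr+Flush  M[L1]=35
step 25: P1: store L1 := 61  ⟶  IM  (L1)  txn=BusRdX+Flush  M[L1]=27
step 26: P1: load  L1  ⟶  IM  (L1)  txn=∅  M[L1]=27
step 27: P0: load  L1  ⟶  SO  (L1)  txn=BusRd  M[L1]=27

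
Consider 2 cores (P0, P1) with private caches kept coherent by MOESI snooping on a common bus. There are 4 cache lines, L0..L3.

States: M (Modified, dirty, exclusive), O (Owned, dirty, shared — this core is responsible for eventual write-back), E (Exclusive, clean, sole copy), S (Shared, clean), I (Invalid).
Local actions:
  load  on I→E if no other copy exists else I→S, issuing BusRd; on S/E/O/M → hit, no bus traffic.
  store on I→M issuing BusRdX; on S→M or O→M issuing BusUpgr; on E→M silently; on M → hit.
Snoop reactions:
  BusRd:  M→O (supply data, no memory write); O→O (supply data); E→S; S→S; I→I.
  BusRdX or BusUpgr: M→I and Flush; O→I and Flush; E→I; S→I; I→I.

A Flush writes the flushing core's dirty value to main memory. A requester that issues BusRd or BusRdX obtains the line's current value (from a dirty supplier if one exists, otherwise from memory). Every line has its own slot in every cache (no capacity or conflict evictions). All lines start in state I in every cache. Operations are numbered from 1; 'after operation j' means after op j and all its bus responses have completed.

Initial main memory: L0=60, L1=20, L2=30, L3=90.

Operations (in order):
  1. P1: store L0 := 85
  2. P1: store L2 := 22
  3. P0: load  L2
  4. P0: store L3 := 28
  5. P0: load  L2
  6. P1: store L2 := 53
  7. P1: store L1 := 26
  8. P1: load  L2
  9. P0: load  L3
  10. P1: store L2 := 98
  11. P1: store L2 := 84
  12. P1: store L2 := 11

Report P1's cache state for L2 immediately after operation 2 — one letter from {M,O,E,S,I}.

state = M

  op1 P1: store L0 := 85 → I/M on L0; bus BusRdX; mem=60
  op2 P1: store L2 := 22 → I/M on L2; bus BusRdX; mem=30
  op3 P0: load  L2 → S/O on L2; bus BusRd; mem=30
  op4 P0: store L3 := 28 → M/I on L3; bus BusRdX; mem=90
  op5 P0: load  L2 → S/O on L2; bus (none); mem=30
  op6 P1: store L2 := 53 → I/M on L2; bus BusUpgr; mem=30
  op7 P1: store L1 := 26 → I/M on L1; bus BusRdX; mem=20
  op8 P1: load  L2 → I/M on L2; bus (none); mem=30
  op9 P0: load  L3 → M/I on L3; bus (none); mem=90
  op10 P1: store L2 := 98 → I/M on L2; bus (none); mem=30
  op11 P1: store L2 := 84 → I/M on L2; bus (none); mem=30
  op12 P1: store L2 := 11 → I/M on L2; bus (none); mem=30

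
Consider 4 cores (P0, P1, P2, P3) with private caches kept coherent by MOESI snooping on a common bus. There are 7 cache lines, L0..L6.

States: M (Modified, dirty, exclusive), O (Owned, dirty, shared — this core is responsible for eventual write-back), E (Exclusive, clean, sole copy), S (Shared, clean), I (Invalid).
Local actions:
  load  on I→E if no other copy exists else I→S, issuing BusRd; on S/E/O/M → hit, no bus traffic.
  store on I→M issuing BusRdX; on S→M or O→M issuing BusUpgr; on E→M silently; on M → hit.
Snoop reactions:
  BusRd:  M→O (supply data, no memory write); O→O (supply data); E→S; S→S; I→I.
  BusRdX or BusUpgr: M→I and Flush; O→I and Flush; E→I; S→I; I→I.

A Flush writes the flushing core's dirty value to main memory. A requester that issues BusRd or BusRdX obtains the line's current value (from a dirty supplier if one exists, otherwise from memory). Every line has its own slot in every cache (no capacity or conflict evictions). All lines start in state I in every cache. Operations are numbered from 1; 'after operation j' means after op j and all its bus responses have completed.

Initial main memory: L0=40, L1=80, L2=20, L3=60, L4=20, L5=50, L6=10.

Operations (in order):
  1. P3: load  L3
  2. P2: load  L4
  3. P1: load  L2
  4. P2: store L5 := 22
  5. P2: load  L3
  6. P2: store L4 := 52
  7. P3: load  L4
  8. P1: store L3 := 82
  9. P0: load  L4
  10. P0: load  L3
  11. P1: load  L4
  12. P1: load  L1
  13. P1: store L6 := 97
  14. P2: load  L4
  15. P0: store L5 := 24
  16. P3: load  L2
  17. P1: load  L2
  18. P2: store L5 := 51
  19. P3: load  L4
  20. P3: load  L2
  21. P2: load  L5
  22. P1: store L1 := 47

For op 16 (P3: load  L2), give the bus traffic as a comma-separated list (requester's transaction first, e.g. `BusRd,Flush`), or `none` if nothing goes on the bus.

step 1: P3: load  L3  ⟶  IIIE  (L3)  txn=BusRd  M[L3]=60
step 2: P2: load  L4  ⟶  IIEI  (L4)  txn=BusRd  M[L4]=20
step 3: P1: load  L2  ⟶  IEII  (L2)  txn=BusRd  M[L2]=20
step 4: P2: store L5 := 22  ⟶  IIMI  (L5)  txn=BusRdX  M[L5]=50
step 5: P2: load  L3  ⟶  IISS  (L3)  txn=BusRd  M[L3]=60
step 6: P2: store L4 := 52  ⟶  IIMI  (L4)  txn=∅  M[L4]=20
step 7: P3: load  L4  ⟶  IIOS  (L4)  txn=BusRd  M[L4]=20
step 8: P1: store L3 := 82  ⟶  IMII  (L3)  txn=BusRdX  M[L3]=60
step 9: P0: load  L4  ⟶  SIOS  (L4)  txn=BusRd  M[L4]=20
step 10: P0: load  L3  ⟶  SOII  (L3)  txn=BusRd  M[L3]=60
step 11: P1: load  L4  ⟶  SSOS  (L4)  txn=BusRd  M[L4]=20
step 12: P1: load  L1  ⟶  IEII  (L1)  txn=BusRd  M[L1]=80
step 13: P1: store L6 := 97  ⟶  IMII  (L6)  txn=BusRdX  M[L6]=10
step 14: P2: load  L4  ⟶  SSOS  (L4)  txn=∅  M[L4]=20
step 15: P0: store L5 := 24  ⟶  MIII  (L5)  txn=BusRdX+Flush  M[L5]=22
step 16: P3: load  L2  ⟶  ISIS  (L2)  txn=BusRd  M[L2]=20
step 17: P1: load  L2  ⟶  ISIS  (L2)  txn=∅  M[L2]=20
step 18: P2: store L5 := 51  ⟶  IIMI  (L5)  txn=BusRdX+Flush  M[L5]=24
step 19: P3: load  L4  ⟶  SSOS  (L4)  txn=∅  M[L4]=20
step 20: P3: load  L2  ⟶  ISIS  (L2)  txn=∅  M[L2]=20
step 21: P2: load  L5  ⟶  IIMI  (L5)  txn=∅  M[L5]=24
step 22: P1: store L1 := 47  ⟶  IMII  (L1)  txn=∅  M[L1]=80

bus = BusRd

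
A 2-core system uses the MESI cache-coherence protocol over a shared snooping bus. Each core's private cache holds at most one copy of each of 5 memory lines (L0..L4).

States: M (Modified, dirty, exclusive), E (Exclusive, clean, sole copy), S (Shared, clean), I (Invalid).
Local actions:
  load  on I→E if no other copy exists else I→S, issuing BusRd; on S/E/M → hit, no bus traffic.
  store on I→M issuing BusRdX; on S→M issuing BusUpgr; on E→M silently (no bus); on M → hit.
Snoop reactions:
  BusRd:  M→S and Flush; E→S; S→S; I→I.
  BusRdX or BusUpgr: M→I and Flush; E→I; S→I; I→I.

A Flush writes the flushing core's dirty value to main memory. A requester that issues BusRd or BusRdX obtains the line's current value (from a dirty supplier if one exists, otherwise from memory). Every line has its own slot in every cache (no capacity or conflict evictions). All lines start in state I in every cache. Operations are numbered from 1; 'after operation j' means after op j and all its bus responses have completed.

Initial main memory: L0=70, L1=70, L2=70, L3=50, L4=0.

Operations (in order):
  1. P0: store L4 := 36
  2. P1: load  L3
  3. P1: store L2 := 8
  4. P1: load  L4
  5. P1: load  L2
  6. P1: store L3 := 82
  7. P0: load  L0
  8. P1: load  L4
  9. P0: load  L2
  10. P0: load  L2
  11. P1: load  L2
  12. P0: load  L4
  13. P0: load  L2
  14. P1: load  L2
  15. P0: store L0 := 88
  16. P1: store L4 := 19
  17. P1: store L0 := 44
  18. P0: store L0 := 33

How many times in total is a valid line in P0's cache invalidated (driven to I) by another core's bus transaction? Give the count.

invalidations = 2

[1] P0: store L4 := 36 | P0:M(36), P1:I | bus: BusRdX
[2] P1: load  L3 | P0:I, P1:E(50) | bus: BusRd
[3] P1: store L2 := 8 | P0:I, P1:M(8) | bus: BusRdX
[4] P1: load  L4 | P0:S(36), P1:S(36) | bus: BusRd,Flush
[5] P1: load  L2 | P0:I, P1:M(8) | bus: none
[6] P1: store L3 := 82 | P0:I, P1:M(82) | bus: none
[7] P0: load  L0 | P0:E(70), P1:I | bus: BusRd
[8] P1: load  L4 | P0:S(36), P1:S(36) | bus: none
[9] P0: load  L2 | P0:S(8), P1:S(8) | bus: BusRd,Flush
[10] P0: load  L2 | P0:S(8), P1:S(8) | bus: none
[11] P1: load  L2 | P0:S(8), P1:S(8) | bus: none
[12] P0: load  L4 | P0:S(36), P1:S(36) | bus: none
[13] P0: load  L2 | P0:S(8), P1:S(8) | bus: none
[14] P1: load  L2 | P0:S(8), P1:S(8) | bus: none
[15] P0: store L0 := 88 | P0:M(88), P1:I | bus: none
[16] P1: store L4 := 19 | P0:I, P1:M(19) | bus: BusUpgr
[17] P1: store L0 := 44 | P0:I, P1:M(44) | bus: BusRdX,Flush
[18] P0: store L0 := 33 | P0:M(33), P1:I | bus: BusRdX,Flush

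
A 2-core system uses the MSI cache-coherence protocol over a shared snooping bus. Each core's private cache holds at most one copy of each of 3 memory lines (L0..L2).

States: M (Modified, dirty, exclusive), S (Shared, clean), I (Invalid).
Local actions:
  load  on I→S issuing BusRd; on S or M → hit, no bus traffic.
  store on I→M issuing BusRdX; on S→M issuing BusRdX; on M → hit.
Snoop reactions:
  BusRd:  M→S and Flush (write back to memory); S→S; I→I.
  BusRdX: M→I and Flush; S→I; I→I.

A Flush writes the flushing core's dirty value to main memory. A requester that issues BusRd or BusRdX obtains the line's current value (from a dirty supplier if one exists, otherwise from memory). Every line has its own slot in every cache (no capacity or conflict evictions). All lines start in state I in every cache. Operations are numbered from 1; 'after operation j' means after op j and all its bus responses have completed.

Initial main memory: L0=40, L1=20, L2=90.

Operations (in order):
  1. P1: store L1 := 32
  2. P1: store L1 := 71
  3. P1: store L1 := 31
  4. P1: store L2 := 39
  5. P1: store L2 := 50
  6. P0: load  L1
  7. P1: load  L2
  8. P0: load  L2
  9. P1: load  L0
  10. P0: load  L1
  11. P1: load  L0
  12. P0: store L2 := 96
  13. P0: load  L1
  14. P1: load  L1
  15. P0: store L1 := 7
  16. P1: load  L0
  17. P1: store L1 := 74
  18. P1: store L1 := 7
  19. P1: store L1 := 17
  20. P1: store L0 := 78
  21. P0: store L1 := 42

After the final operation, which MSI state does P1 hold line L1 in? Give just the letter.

state = I

[1] P1: store L1 := 32 | P0:I, P1:M(32) | bus: BusRdX
[2] P1: store L1 := 71 | P0:I, P1:M(71) | bus: none
[3] P1: store L1 := 31 | P0:I, P1:M(31) | bus: none
[4] P1: store L2 := 39 | P0:I, P1:M(39) | bus: BusRdX
[5] P1: store L2 := 50 | P0:I, P1:M(50) | bus: none
[6] P0: load  L1 | P0:S(31), P1:S(31) | bus: BusRd,Flush
[7] P1: load  L2 | P0:I, P1:M(50) | bus: none
[8] P0: load  L2 | P0:S(50), P1:S(50) | bus: BusRd,Flush
[9] P1: load  L0 | P0:I, P1:S(40) | bus: BusRd
[10] P0: load  L1 | P0:S(31), P1:S(31) | bus: none
[11] P1: load  L0 | P0:I, P1:S(40) | bus: none
[12] P0: store L2 := 96 | P0:M(96), P1:I | bus: BusRdX
[13] P0: load  L1 | P0:S(31), P1:S(31) | bus: none
[14] P1: load  L1 | P0:S(31), P1:S(31) | bus: none
[15] P0: store L1 := 7 | P0:M(7), P1:I | bus: BusRdX
[16] P1: load  L0 | P0:I, P1:S(40) | bus: none
[17] P1: store L1 := 74 | P0:I, P1:M(74) | bus: BusRdX,Flush
[18] P1: store L1 := 7 | P0:I, P1:M(7) | bus: none
[19] P1: store L1 := 17 | P0:I, P1:M(17) | bus: none
[20] P1: store L0 := 78 | P0:I, P1:M(78) | bus: BusRdX
[21] P0: store L1 := 42 | P0:M(42), P1:I | bus: BusRdX,Flush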